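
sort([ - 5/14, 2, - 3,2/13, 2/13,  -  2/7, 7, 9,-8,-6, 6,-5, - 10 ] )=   [-10, - 8,-6, - 5,  -  3, - 5/14, - 2/7,2/13, 2/13, 2,6, 7, 9]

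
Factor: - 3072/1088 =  - 2^4 * 3^1* 17^ ( - 1 )= - 48/17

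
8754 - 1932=6822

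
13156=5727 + 7429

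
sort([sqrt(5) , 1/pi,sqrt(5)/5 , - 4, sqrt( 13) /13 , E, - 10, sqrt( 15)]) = [ - 10,  -  4,sqrt( 13 ) /13,  1/pi,sqrt( 5 ) /5,sqrt(5), E, sqrt( 15)]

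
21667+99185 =120852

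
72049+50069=122118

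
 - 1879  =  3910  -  5789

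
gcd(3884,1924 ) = 4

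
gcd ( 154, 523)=1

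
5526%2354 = 818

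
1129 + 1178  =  2307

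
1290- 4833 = -3543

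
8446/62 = 136 + 7/31 = 136.23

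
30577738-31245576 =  - 667838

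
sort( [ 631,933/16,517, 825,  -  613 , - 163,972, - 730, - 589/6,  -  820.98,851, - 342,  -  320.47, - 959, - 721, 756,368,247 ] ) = [ - 959, - 820.98,  -  730, - 721, - 613,  -  342, - 320.47 , - 163,-589/6,933/16, 247,368, 517, 631, 756,825,851,  972] 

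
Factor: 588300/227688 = 925/358  =  2^( - 1)*5^2*37^1*179^(  -  1 ) 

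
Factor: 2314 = 2^1 *13^1*89^1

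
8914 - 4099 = 4815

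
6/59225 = 6/59225 = 0.00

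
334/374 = 167/187= 0.89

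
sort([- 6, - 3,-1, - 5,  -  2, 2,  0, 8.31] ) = [ - 6,  -  5,-3, - 2,-1,0,2,8.31]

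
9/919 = 9/919 = 0.01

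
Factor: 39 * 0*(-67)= 0^1 = 0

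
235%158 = 77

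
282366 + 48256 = 330622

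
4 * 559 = 2236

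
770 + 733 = 1503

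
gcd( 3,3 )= 3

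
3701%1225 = 26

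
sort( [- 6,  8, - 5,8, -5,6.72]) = [ - 6, - 5,-5, 6.72, 8,8]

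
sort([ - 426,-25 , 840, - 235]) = [ - 426 ,-235 , - 25,840 ]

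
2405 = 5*481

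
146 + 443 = 589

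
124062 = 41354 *3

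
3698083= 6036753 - 2338670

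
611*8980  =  5486780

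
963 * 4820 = 4641660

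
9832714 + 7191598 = 17024312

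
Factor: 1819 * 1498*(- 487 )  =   - 1327007794 = -2^1*7^1*17^1*107^2*487^1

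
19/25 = 19/25 = 0.76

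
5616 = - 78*( - 72 )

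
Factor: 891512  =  2^3*111439^1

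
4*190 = 760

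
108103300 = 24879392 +83223908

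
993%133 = 62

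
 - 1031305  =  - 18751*55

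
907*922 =836254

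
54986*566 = 31122076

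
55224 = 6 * 9204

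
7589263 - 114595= 7474668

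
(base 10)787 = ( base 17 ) 2c5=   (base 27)124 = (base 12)557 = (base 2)1100010011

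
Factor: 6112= 2^5*191^1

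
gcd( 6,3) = 3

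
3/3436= 3/3436 =0.00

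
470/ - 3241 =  - 1 + 2771/3241 = - 0.15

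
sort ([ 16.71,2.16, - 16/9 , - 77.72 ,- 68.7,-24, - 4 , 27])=[ - 77.72,  -  68.7,-24, - 4,- 16/9,2.16,16.71,27] 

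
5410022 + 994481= 6404503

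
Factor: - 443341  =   - 443341^1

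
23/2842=23/2842= 0.01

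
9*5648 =50832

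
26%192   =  26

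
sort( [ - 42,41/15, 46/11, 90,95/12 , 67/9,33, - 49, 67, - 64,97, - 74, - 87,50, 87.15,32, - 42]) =[ - 87, - 74,  -  64, - 49, - 42 , - 42,41/15, 46/11,67/9, 95/12,32, 33,  50,67,87.15,90, 97] 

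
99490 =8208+91282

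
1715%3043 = 1715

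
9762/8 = 1220 + 1/4 = 1220.25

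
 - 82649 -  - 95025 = 12376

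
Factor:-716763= - 3^1* 238921^1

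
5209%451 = 248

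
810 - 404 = 406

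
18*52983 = 953694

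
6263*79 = 494777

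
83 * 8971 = 744593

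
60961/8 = 7620 + 1/8 = 7620.12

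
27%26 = 1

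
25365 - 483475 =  - 458110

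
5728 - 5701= 27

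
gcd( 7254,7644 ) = 78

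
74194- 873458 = -799264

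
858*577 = 495066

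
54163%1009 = 686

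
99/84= 33/28 = 1.18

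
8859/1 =8859= 8859.00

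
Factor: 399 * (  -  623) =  - 248577 = - 3^1*7^2*19^1*89^1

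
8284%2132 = 1888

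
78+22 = 100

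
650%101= 44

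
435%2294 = 435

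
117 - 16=101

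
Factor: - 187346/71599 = -2^1*11^( - 1)*23^(-1) *331^1 = -  662/253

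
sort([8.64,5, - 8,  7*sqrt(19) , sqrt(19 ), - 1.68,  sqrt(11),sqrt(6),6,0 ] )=[ - 8, - 1.68,0,sqrt(6 ), sqrt(11),sqrt(19), 5, 6,8.64, 7 * sqrt(19)]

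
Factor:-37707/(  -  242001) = 3^( - 2 )*8963^( - 1 )*12569^1 = 12569/80667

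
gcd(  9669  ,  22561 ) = 3223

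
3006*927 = 2786562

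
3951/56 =70  +  31/56 = 70.55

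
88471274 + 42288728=130760002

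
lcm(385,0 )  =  0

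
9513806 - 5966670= 3547136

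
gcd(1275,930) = 15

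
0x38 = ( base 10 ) 56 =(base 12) 48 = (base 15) 3B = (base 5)211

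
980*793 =777140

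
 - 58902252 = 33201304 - 92103556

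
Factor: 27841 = 11^1*2531^1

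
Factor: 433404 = 2^2*3^3*4013^1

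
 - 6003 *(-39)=234117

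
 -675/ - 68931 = 25/2553= 0.01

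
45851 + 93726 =139577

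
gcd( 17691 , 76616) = 1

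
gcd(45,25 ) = 5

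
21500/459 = 21500/459 = 46.84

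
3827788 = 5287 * 724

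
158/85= 1 + 73/85  =  1.86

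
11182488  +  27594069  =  38776557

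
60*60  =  3600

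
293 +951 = 1244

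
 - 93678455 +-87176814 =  -180855269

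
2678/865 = 3 + 83/865 = 3.10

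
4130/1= 4130= 4130.00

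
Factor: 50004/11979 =2^2*3^1 * 11^( - 3) * 463^1= 5556/1331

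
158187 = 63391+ 94796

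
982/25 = 982/25 = 39.28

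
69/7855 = 69/7855 = 0.01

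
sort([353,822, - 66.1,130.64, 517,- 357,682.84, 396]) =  [-357,  -  66.1, 130.64,353, 396, 517, 682.84 , 822 ] 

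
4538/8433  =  4538/8433 = 0.54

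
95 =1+94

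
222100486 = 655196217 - 433095731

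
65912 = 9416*7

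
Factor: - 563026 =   -  2^1*197^1*1429^1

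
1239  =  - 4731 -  - 5970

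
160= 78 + 82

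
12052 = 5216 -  - 6836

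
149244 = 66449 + 82795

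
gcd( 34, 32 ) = 2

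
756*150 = 113400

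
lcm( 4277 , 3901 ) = 354991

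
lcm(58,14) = 406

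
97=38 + 59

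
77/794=77/794 = 0.10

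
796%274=248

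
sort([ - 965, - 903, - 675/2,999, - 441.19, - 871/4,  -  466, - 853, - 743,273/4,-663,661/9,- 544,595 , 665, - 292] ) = [ - 965, - 903,-853, - 743, - 663 , - 544 ,- 466, - 441.19, - 675/2 , - 292, - 871/4, 273/4,661/9,595,665, 999] 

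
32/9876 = 8/2469 =0.00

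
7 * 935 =6545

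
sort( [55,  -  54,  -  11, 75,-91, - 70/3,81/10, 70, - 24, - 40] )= [ - 91, - 54,- 40 , - 24, - 70/3, - 11,  81/10,55,  70, 75 ] 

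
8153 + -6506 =1647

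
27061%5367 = 226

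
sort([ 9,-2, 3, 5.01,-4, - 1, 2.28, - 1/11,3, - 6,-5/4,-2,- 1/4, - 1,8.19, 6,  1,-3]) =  [ - 6, - 4, - 3, - 2, - 2  ,- 5/4,-1,  -  1, - 1/4, -1/11,1, 2.28,  3, 3, 5.01,6, 8.19, 9 ] 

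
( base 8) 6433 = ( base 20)87F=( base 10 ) 3355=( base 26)4p1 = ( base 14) 1319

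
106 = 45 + 61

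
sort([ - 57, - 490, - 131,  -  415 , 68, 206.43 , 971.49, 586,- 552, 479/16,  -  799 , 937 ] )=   [ - 799,-552 ,- 490, - 415,-131, - 57,479/16, 68,  206.43,586, 937, 971.49 ]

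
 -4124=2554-6678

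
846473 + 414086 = 1260559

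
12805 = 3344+9461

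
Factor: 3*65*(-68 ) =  - 13260 = -2^2*3^1*5^1*13^1 *17^1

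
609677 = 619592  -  9915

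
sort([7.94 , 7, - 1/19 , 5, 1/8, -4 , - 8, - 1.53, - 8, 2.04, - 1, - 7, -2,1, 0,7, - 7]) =[ - 8, - 8, - 7, - 7, - 4, - 2, - 1.53, - 1, - 1/19 , 0, 1/8, 1, 2.04, 5 , 7, 7, 7.94 ]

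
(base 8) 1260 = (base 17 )268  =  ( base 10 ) 688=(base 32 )lg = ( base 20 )1e8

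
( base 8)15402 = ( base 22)E66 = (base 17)16fc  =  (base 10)6914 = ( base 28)8mq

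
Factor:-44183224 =-2^3 * 83^1*66541^1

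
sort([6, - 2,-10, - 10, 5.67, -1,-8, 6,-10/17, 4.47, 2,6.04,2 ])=[ - 10, - 10, - 8,- 2, - 1, - 10/17,2, 2, 4.47,  5.67, 6,  6,6.04]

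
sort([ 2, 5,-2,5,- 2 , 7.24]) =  [ - 2, - 2, 2, 5,5, 7.24 ] 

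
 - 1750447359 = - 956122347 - 794325012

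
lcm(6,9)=18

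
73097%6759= 5507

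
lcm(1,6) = 6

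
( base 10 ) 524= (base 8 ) 1014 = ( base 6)2232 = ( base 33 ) ft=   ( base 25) KO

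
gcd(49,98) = 49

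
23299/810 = 23299/810 = 28.76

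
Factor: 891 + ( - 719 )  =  2^2*43^1 =172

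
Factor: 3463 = 3463^1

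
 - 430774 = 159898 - 590672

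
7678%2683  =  2312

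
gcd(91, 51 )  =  1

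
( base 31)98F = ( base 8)21320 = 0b10001011010000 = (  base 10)8912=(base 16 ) 22d0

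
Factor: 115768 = 2^3 * 29^1 * 499^1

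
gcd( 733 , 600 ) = 1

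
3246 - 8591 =-5345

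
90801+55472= 146273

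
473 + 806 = 1279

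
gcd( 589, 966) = 1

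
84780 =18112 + 66668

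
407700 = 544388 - 136688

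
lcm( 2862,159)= 2862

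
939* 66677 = 62609703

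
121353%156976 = 121353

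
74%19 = 17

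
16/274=8/137 = 0.06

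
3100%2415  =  685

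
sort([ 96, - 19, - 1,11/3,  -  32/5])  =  [ -19, - 32/5, - 1, 11/3, 96]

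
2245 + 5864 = 8109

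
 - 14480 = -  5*2896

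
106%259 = 106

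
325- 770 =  - 445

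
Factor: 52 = 2^2*13^1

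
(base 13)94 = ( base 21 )5G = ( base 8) 171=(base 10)121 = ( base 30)41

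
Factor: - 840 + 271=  - 569= - 569^1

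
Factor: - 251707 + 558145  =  306438 = 2^1 * 3^1*11^1*4643^1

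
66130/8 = 33065/4 = 8266.25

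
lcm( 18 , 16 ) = 144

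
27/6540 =9/2180 = 0.00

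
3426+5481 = 8907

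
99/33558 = 33/11186 = 0.00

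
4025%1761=503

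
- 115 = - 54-61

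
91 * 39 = 3549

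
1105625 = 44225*25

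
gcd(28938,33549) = 159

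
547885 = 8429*65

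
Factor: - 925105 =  - 5^1*185021^1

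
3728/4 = 932 = 932.00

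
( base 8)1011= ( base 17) 1db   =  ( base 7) 1343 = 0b1000001001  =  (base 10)521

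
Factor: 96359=167^1*577^1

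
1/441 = 1/441= 0.00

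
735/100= 147/20=7.35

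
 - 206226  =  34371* ( - 6 ) 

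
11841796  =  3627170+8214626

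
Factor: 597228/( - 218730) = - 314/115= - 2^1*5^ ( - 1)*23^ ( - 1 ) * 157^1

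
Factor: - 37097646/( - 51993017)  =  2^1*3^1*353^( - 1 )*1367^1*4523^1*147289^( - 1)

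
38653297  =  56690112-18036815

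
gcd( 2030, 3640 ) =70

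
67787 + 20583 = 88370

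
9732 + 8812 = 18544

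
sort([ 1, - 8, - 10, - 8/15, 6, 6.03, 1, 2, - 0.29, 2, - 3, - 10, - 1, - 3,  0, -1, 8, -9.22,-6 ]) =[ - 10,  -  10,-9.22, - 8, - 6, - 3, - 3, - 1, - 1, - 8/15,- 0.29,  0 , 1, 1, 2, 2, 6, 6.03, 8]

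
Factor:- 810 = - 2^1*3^4*5^1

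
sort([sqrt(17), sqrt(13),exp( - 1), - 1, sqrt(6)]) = [ - 1, exp( - 1),sqrt( 6), sqrt(13),sqrt(17) ]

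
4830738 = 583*8286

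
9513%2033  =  1381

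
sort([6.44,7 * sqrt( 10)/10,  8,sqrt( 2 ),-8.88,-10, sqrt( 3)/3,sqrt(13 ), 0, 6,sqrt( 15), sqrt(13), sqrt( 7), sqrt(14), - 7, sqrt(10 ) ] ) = [-10, - 8.88, - 7,  0, sqrt(3)/3,sqrt(2), 7 * sqrt(10) /10,sqrt( 7 ),sqrt( 10),sqrt( 13),sqrt(13 ),sqrt (14),sqrt( 15),6, 6.44, 8] 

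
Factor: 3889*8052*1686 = 2^3*3^2 *11^1*61^1*281^1 * 3889^1 = 52795788408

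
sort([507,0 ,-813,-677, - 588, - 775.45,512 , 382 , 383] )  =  [-813,-775.45,-677, - 588,0,382  ,  383, 507, 512 ] 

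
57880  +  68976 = 126856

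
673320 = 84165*8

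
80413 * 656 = 52750928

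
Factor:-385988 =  - 2^2*96497^1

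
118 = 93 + 25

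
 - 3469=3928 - 7397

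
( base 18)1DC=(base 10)570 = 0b1000111010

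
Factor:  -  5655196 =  - 2^2*349^1*4051^1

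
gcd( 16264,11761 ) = 19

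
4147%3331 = 816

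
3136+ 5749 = 8885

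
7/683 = 7/683 = 0.01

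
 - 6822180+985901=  - 5836279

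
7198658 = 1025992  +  6172666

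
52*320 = 16640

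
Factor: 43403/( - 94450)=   -  2^ ( - 1 )*5^( - 2)*1889^( - 1 )*43403^1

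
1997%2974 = 1997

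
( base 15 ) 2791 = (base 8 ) 20415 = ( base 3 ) 102121101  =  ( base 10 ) 8461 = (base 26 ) CDB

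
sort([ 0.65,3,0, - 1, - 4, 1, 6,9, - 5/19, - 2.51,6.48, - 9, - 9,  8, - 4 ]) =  [ - 9, - 9,-4, - 4, - 2.51,- 1,-5/19, 0, 0.65,  1,  3,6, 6.48,8,9] 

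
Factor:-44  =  -2^2*11^1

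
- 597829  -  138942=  - 736771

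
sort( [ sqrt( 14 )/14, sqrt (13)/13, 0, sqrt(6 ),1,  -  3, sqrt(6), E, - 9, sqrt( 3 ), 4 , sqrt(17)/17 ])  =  [ - 9, - 3 , 0,sqrt( 17 )/17,sqrt( 14) /14,sqrt(13)/13, 1, sqrt(3),sqrt(6),sqrt( 6 ), E,4 ] 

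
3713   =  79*47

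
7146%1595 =766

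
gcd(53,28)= 1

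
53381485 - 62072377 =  - 8690892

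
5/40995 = 1/8199 = 0.00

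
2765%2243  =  522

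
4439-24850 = -20411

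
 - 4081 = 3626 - 7707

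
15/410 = 3/82 = 0.04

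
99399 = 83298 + 16101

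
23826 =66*361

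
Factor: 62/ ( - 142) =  - 31^1*71^( - 1) = - 31/71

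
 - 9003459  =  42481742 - 51485201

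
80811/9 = 8979=8979.00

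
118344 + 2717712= 2836056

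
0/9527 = 0 = 0.00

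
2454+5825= 8279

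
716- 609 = 107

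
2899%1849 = 1050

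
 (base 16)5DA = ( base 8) 2732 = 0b10111011010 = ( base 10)1498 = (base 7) 4240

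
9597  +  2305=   11902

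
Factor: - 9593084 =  - 2^2*  29^1*82699^1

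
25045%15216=9829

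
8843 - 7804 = 1039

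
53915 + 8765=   62680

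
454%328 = 126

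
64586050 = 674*95825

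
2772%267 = 102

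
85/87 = 85/87= 0.98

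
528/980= 132/245 = 0.54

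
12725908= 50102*254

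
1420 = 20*71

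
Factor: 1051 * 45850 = 48188350 = 2^1*5^2 * 7^1*131^1*1051^1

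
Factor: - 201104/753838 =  - 2^3*37^( - 1)*61^( - 1)*167^( - 1 )*12569^1=- 100552/376919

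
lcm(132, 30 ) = 660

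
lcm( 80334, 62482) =562338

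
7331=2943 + 4388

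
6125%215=105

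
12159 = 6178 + 5981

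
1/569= 1/569=0.00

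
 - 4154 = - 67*62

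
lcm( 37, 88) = 3256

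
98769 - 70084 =28685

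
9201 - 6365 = 2836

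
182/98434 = 13/7031 =0.00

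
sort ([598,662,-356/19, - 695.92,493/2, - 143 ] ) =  [ - 695.92,  -  143 , - 356/19,493/2,  598,662 ]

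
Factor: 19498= 2^1*9749^1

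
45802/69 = 45802/69 = 663.80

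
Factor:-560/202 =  - 280/101=-2^3 * 5^1 * 7^1 * 101^( - 1)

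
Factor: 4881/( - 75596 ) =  - 2^(  -  2 )*3^1*1627^1*18899^( - 1 ) 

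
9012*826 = 7443912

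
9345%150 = 45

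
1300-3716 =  - 2416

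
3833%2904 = 929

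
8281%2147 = 1840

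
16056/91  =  176+ 40/91= 176.44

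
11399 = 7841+3558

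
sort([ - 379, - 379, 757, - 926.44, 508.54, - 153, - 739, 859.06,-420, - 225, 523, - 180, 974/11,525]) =[ - 926.44, - 739,  -  420,  -  379,-379, - 225, - 180,  -  153,  974/11,508.54, 523, 525,757, 859.06]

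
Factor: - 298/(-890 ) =149/445 = 5^( - 1)*89^(-1)*149^1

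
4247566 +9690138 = 13937704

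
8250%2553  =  591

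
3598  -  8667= - 5069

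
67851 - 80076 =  - 12225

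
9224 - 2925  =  6299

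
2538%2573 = 2538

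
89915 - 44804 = 45111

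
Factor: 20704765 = 5^1*  83^1 * 49891^1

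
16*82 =1312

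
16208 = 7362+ 8846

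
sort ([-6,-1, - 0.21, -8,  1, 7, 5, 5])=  [ - 8, - 6 , - 1,- 0.21,1, 5, 5 , 7 ] 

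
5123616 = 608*8427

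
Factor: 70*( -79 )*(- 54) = 2^2*3^3*5^1  *7^1*79^1 = 298620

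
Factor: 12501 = 3^3*463^1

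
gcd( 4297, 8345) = 1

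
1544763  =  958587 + 586176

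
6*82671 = 496026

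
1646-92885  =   - 91239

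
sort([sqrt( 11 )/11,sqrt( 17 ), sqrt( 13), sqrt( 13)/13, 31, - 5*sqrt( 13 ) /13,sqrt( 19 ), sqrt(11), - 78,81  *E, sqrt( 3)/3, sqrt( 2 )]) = [ - 78, - 5*sqrt( 13)/13,  sqrt( 13 ) /13,sqrt(  11) /11 , sqrt( 3)/3, sqrt(2 ), sqrt ( 11), sqrt( 13), sqrt( 17 ),sqrt( 19), 31, 81*E] 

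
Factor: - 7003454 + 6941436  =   - 62018 = - 2^1*11^1*2819^1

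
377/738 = 377/738 = 0.51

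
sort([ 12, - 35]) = [ - 35, 12 ] 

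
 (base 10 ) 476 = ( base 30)fq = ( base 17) 1b0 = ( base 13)2a8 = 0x1dc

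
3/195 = 1/65 = 0.02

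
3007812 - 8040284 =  - 5032472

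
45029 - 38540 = 6489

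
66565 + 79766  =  146331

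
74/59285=74/59285= 0.00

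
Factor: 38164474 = 2^1*191^1*99907^1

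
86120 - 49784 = 36336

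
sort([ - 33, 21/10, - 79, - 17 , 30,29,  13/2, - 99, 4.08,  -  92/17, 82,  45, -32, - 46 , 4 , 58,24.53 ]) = [ - 99, - 79,- 46, - 33 , - 32, - 17,-92/17 , 21/10,4,4.08 , 13/2, 24.53,29,  30, 45, 58,82 ] 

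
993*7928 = 7872504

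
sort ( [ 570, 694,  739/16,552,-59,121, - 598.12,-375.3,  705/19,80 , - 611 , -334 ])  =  [-611, - 598.12,-375.3,-334, - 59,705/19,  739/16,80,121 , 552,570,694 ]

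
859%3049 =859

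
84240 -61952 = 22288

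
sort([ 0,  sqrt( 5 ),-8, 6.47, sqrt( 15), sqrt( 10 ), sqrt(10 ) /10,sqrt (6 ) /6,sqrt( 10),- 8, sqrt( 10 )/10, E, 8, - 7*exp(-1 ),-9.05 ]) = [  -  9.05, - 8, - 8, - 7*exp(-1),0, sqrt( 10)/10,sqrt( 10)/10, sqrt( 6 )/6, sqrt( 5), E, sqrt(10 ),  sqrt(10), sqrt(15 ), 6.47, 8]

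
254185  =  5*50837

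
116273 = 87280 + 28993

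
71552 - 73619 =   -  2067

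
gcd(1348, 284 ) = 4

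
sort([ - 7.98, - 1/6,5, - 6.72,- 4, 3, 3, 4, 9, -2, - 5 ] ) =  [-7.98, - 6.72,- 5 , - 4, - 2, - 1/6, 3, 3, 4,5,9 ] 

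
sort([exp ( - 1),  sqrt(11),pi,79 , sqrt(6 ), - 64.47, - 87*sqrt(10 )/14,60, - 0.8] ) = [-64.47, - 87 *sqrt(10) /14, - 0.8,exp( - 1 ),sqrt(6 ), pi,sqrt(11 ),60,79 ]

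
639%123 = 24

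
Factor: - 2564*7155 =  - 18345420 = - 2^2*3^3*5^1*53^1*641^1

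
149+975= 1124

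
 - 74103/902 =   -  74103/902 = - 82.15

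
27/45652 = 27/45652 = 0.00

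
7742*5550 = 42968100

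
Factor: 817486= 2^1*408743^1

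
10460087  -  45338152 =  - 34878065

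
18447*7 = 129129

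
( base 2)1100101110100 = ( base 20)G5G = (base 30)776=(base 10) 6516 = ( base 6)50100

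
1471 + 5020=6491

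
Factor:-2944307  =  -2944307^1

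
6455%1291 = 0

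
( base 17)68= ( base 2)1101110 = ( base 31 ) 3h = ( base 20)5A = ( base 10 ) 110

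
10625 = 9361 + 1264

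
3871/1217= 3871/1217 = 3.18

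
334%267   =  67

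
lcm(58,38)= 1102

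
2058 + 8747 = 10805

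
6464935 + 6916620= 13381555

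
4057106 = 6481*626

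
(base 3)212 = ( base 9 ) 25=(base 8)27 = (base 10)23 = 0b10111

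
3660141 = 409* 8949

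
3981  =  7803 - 3822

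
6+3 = 9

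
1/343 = 1/343 = 0.00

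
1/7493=1/7493=0.00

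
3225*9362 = 30192450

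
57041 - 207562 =-150521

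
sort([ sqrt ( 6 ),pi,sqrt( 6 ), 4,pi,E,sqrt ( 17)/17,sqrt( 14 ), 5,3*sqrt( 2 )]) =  [ sqrt( 17 )/17,sqrt( 6),  sqrt ( 6 ), E,pi, pi,sqrt( 14),4 , 3*sqrt( 2 ),5]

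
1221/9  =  407/3 = 135.67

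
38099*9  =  342891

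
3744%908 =112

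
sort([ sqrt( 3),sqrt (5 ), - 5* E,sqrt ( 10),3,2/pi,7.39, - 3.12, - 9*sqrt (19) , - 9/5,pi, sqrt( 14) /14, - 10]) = [ - 9*sqrt(19), - 5*E,- 10, - 3.12,-9/5, sqrt ( 14 ) /14,2/pi,sqrt( 3), sqrt( 5),3,pi,sqrt( 10),7.39]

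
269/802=269/802 = 0.34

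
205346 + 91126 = 296472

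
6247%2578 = 1091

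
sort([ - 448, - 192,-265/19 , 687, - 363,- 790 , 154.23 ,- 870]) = [-870,-790 , - 448, - 363, - 192, - 265/19, 154.23, 687]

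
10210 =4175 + 6035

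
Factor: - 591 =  - 3^1*197^1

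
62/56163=62/56163=0.00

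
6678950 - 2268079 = 4410871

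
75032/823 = 75032/823 = 91.17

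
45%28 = 17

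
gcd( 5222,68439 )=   7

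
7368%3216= 936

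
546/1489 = 546/1489 = 0.37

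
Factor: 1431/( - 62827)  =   - 3^3*53^1*62827^( - 1) 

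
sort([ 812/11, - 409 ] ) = [ - 409,812/11 ]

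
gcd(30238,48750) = 26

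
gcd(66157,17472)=91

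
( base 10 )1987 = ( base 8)3703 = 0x7c3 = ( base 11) 1547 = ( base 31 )223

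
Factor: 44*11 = 484 = 2^2*11^2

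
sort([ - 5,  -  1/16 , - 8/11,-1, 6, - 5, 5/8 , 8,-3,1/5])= [-5, - 5 , - 3 , - 1, - 8/11 , - 1/16, 1/5, 5/8, 6, 8 ] 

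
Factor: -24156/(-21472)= 9/8 = 2^( - 3)*3^2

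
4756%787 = 34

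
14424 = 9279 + 5145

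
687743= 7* 98249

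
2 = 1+1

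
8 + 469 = 477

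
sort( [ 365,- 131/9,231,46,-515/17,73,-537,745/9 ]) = [ - 537, - 515/17, - 131/9,46,73,  745/9,231, 365 ] 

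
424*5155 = 2185720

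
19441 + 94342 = 113783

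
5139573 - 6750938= - 1611365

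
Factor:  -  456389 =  - 23^1*19843^1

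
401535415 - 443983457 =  - 42448042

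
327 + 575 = 902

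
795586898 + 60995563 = 856582461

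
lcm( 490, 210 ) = 1470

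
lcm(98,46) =2254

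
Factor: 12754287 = 3^3*7^1*13^1 * 29^1*179^1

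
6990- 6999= - 9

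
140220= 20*7011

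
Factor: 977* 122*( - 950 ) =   -  2^2*5^2 *19^1*61^1 * 977^1=-113234300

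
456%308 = 148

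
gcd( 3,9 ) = 3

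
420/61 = 420/61= 6.89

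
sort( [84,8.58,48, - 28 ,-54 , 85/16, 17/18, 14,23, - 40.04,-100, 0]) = [ - 100, - 54,-40.04,-28,0,17/18, 85/16,8.58, 14, 23, 48 , 84] 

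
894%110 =14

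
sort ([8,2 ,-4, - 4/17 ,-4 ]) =[ - 4, - 4, - 4/17,2,8]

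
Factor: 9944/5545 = 2^3*5^ (  -  1)*11^1*113^1 *1109^(-1 ) 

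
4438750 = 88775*50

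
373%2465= 373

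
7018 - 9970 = - 2952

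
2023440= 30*67448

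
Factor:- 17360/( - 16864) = 35/34 = 2^( -1 )*5^1*7^1*17^ (- 1) 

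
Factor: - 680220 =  - 2^2*3^2 * 5^1*3779^1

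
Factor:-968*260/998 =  - 2^4*5^1 *11^2 * 13^1*499^( - 1)=- 125840/499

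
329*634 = 208586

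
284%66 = 20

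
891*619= 551529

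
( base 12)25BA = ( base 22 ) 8K6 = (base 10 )4318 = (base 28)5e6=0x10DE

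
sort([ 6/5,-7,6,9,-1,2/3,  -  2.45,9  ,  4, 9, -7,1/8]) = [ - 7, - 7, - 2.45,- 1,1/8, 2/3,6/5,4, 6  ,  9,9, 9]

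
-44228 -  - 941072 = 896844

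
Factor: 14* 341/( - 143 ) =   -  434/13 = - 2^1*7^1*13^ ( - 1)* 31^1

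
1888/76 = 24 + 16/19 =24.84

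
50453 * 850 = 42885050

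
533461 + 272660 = 806121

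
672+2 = 674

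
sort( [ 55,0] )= [ 0, 55]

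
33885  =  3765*9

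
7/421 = 7/421=0.02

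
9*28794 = 259146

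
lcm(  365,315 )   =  22995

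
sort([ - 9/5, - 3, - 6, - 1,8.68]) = [ - 6, - 3,-9/5,-1,8.68 ] 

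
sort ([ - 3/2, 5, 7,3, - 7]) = [ - 7, - 3/2,3, 5,7]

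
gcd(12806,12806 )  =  12806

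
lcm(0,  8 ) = 0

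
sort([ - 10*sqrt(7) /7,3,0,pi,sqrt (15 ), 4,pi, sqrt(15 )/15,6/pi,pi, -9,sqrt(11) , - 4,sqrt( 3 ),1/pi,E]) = [ - 9 , - 4, - 10*sqrt (7)/7,0,sqrt(15 )/15  ,  1/pi,  sqrt( 3 ),6/pi,E,  3,pi,pi,pi , sqrt(11),sqrt( 15),4 ] 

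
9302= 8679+623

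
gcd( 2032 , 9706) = 2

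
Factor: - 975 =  - 3^1 *5^2*13^1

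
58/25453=58/25453 =0.00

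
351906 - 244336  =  107570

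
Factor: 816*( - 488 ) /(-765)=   2^7 * 3^( - 1)*5^( - 1)*61^1 = 7808/15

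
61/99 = 61/99= 0.62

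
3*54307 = 162921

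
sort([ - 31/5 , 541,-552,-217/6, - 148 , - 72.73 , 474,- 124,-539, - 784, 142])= [-784 ,-552, - 539,-148, - 124, - 72.73 ,-217/6, - 31/5 , 142, 474,541 ] 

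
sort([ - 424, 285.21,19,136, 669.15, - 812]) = [ - 812,  -  424, 19,  136, 285.21, 669.15]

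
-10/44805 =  - 2/8961 = -0.00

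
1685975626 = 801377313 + 884598313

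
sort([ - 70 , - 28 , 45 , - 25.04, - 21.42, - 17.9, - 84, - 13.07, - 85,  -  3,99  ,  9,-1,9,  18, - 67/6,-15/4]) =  [ - 85, - 84, - 70, - 28, - 25.04, -21.42, - 17.9, - 13.07, - 67/6,  -  15/4, - 3, - 1, 9,9, 18,45,99] 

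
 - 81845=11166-93011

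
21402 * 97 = 2075994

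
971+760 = 1731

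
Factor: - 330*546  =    -  2^2*3^2*5^1 * 7^1 * 11^1  *13^1= -180180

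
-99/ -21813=3/661 = 0.00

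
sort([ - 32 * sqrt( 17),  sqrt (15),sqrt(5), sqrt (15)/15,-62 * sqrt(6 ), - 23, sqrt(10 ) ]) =[ -62 * sqrt( 6 ) , - 32 * sqrt( 17 ),-23,sqrt( 15) /15,sqrt( 5 ) , sqrt(10),sqrt(15) ]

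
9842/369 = 26 +248/369 = 26.67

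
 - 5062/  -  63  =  80 + 22/63 = 80.35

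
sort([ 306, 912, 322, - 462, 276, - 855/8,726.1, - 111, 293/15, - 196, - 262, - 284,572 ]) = [ - 462,-284 , - 262, - 196, - 111, - 855/8, 293/15,276,306, 322,572,  726.1,912]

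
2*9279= 18558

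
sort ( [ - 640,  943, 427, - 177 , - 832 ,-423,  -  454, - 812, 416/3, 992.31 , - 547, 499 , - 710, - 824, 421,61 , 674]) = [ - 832, - 824, - 812, - 710 , - 640,-547, - 454,-423, - 177, 61,416/3 , 421,427,499,674, 943,992.31] 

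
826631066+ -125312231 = 701318835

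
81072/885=91+179/295 = 91.61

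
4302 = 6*717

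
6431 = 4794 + 1637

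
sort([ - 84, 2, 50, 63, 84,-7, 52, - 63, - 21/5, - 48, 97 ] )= [ - 84, - 63,-48, - 7,-21/5 , 2, 50 , 52,63, 84,  97] 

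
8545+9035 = 17580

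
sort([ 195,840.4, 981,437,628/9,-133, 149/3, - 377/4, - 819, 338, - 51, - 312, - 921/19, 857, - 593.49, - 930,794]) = [ - 930, - 819, - 593.49, - 312, - 133,-377/4, - 51,-921/19,149/3, 628/9, 195, 338,  437,794, 840.4  ,  857,981] 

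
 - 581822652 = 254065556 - 835888208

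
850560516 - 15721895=834838621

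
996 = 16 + 980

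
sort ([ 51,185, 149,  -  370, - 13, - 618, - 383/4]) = [ -618,  -  370, - 383/4,-13, 51,149, 185]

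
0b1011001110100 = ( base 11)4356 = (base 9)7786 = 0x1674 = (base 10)5748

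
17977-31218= - 13241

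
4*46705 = 186820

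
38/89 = 38/89 = 0.43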